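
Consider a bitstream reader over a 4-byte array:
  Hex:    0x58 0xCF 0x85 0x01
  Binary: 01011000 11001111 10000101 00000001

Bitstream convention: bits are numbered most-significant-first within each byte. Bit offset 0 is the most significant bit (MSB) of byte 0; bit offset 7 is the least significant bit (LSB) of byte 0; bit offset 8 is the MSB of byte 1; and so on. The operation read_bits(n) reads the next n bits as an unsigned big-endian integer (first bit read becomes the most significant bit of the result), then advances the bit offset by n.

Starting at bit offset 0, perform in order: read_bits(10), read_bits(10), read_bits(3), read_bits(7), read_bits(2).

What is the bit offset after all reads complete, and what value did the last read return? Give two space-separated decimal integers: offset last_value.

Read 1: bits[0:10] width=10 -> value=355 (bin 0101100011); offset now 10 = byte 1 bit 2; 22 bits remain
Read 2: bits[10:20] width=10 -> value=248 (bin 0011111000); offset now 20 = byte 2 bit 4; 12 bits remain
Read 3: bits[20:23] width=3 -> value=2 (bin 010); offset now 23 = byte 2 bit 7; 9 bits remain
Read 4: bits[23:30] width=7 -> value=64 (bin 1000000); offset now 30 = byte 3 bit 6; 2 bits remain
Read 5: bits[30:32] width=2 -> value=1 (bin 01); offset now 32 = byte 4 bit 0; 0 bits remain

Answer: 32 1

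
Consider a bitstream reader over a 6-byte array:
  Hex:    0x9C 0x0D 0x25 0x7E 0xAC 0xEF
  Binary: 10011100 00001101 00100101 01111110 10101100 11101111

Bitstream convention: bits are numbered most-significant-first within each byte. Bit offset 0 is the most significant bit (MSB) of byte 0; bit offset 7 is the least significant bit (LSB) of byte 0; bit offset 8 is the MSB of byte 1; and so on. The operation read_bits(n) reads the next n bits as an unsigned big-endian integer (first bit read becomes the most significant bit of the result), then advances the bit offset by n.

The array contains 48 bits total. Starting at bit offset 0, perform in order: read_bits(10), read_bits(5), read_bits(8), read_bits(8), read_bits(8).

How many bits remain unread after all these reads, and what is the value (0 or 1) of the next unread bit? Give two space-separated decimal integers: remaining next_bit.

Read 1: bits[0:10] width=10 -> value=624 (bin 1001110000); offset now 10 = byte 1 bit 2; 38 bits remain
Read 2: bits[10:15] width=5 -> value=6 (bin 00110); offset now 15 = byte 1 bit 7; 33 bits remain
Read 3: bits[15:23] width=8 -> value=146 (bin 10010010); offset now 23 = byte 2 bit 7; 25 bits remain
Read 4: bits[23:31] width=8 -> value=191 (bin 10111111); offset now 31 = byte 3 bit 7; 17 bits remain
Read 5: bits[31:39] width=8 -> value=86 (bin 01010110); offset now 39 = byte 4 bit 7; 9 bits remain

Answer: 9 0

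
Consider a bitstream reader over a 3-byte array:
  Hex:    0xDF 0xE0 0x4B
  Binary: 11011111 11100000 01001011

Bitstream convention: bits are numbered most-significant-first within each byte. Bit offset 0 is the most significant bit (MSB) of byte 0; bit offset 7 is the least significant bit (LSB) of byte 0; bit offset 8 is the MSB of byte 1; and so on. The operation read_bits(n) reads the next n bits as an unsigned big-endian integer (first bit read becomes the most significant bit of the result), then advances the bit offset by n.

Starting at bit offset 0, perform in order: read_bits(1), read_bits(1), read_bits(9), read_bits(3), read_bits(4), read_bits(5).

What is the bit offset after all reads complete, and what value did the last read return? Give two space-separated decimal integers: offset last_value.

Read 1: bits[0:1] width=1 -> value=1 (bin 1); offset now 1 = byte 0 bit 1; 23 bits remain
Read 2: bits[1:2] width=1 -> value=1 (bin 1); offset now 2 = byte 0 bit 2; 22 bits remain
Read 3: bits[2:11] width=9 -> value=255 (bin 011111111); offset now 11 = byte 1 bit 3; 13 bits remain
Read 4: bits[11:14] width=3 -> value=0 (bin 000); offset now 14 = byte 1 bit 6; 10 bits remain
Read 5: bits[14:18] width=4 -> value=1 (bin 0001); offset now 18 = byte 2 bit 2; 6 bits remain
Read 6: bits[18:23] width=5 -> value=5 (bin 00101); offset now 23 = byte 2 bit 7; 1 bits remain

Answer: 23 5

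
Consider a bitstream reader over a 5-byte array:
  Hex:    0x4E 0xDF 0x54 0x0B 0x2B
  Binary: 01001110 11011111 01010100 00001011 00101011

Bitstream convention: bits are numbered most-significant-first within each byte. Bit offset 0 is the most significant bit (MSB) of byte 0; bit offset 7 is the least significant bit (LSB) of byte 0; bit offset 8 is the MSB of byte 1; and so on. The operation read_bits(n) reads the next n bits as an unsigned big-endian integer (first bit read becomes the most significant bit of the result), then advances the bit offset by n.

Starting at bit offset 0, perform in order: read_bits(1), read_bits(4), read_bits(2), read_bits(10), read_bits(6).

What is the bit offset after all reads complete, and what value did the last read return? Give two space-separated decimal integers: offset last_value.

Read 1: bits[0:1] width=1 -> value=0 (bin 0); offset now 1 = byte 0 bit 1; 39 bits remain
Read 2: bits[1:5] width=4 -> value=9 (bin 1001); offset now 5 = byte 0 bit 5; 35 bits remain
Read 3: bits[5:7] width=2 -> value=3 (bin 11); offset now 7 = byte 0 bit 7; 33 bits remain
Read 4: bits[7:17] width=10 -> value=446 (bin 0110111110); offset now 17 = byte 2 bit 1; 23 bits remain
Read 5: bits[17:23] width=6 -> value=42 (bin 101010); offset now 23 = byte 2 bit 7; 17 bits remain

Answer: 23 42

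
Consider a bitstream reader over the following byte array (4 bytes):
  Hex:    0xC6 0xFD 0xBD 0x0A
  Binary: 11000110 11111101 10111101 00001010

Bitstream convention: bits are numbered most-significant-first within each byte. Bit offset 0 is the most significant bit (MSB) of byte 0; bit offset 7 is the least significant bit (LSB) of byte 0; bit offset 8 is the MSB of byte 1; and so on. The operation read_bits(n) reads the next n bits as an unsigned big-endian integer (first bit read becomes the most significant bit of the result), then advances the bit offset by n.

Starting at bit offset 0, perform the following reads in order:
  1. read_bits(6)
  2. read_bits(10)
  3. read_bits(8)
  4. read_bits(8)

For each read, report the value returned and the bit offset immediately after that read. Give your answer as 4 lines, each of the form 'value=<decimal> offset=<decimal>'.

Answer: value=49 offset=6
value=765 offset=16
value=189 offset=24
value=10 offset=32

Derivation:
Read 1: bits[0:6] width=6 -> value=49 (bin 110001); offset now 6 = byte 0 bit 6; 26 bits remain
Read 2: bits[6:16] width=10 -> value=765 (bin 1011111101); offset now 16 = byte 2 bit 0; 16 bits remain
Read 3: bits[16:24] width=8 -> value=189 (bin 10111101); offset now 24 = byte 3 bit 0; 8 bits remain
Read 4: bits[24:32] width=8 -> value=10 (bin 00001010); offset now 32 = byte 4 bit 0; 0 bits remain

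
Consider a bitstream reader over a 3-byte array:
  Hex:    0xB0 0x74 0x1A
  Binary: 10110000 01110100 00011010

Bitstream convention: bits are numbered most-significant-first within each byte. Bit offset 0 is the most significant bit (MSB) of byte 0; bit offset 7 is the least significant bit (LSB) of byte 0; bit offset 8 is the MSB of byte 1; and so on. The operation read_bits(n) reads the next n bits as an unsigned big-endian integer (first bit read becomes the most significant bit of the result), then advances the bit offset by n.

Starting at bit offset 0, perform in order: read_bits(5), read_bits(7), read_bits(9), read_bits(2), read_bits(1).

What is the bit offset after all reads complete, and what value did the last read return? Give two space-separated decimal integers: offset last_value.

Answer: 24 0

Derivation:
Read 1: bits[0:5] width=5 -> value=22 (bin 10110); offset now 5 = byte 0 bit 5; 19 bits remain
Read 2: bits[5:12] width=7 -> value=7 (bin 0000111); offset now 12 = byte 1 bit 4; 12 bits remain
Read 3: bits[12:21] width=9 -> value=131 (bin 010000011); offset now 21 = byte 2 bit 5; 3 bits remain
Read 4: bits[21:23] width=2 -> value=1 (bin 01); offset now 23 = byte 2 bit 7; 1 bits remain
Read 5: bits[23:24] width=1 -> value=0 (bin 0); offset now 24 = byte 3 bit 0; 0 bits remain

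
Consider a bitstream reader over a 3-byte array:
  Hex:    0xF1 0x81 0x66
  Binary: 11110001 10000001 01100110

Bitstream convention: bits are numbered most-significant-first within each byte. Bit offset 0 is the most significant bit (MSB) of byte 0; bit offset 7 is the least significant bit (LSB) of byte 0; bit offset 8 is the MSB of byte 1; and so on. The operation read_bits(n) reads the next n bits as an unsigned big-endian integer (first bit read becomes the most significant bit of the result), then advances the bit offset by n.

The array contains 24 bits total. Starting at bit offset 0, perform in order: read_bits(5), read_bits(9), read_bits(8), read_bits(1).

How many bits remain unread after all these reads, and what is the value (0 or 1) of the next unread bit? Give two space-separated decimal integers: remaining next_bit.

Read 1: bits[0:5] width=5 -> value=30 (bin 11110); offset now 5 = byte 0 bit 5; 19 bits remain
Read 2: bits[5:14] width=9 -> value=96 (bin 001100000); offset now 14 = byte 1 bit 6; 10 bits remain
Read 3: bits[14:22] width=8 -> value=89 (bin 01011001); offset now 22 = byte 2 bit 6; 2 bits remain
Read 4: bits[22:23] width=1 -> value=1 (bin 1); offset now 23 = byte 2 bit 7; 1 bits remain

Answer: 1 0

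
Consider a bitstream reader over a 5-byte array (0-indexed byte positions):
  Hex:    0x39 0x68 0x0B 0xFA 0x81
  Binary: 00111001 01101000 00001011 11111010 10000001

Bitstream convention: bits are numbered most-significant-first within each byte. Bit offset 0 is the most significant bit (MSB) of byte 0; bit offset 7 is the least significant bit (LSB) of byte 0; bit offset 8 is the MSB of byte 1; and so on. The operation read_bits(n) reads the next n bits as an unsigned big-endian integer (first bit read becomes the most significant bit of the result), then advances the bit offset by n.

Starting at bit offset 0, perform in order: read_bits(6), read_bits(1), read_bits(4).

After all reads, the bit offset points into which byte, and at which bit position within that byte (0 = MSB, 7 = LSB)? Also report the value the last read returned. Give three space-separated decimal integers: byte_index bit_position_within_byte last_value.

Answer: 1 3 11

Derivation:
Read 1: bits[0:6] width=6 -> value=14 (bin 001110); offset now 6 = byte 0 bit 6; 34 bits remain
Read 2: bits[6:7] width=1 -> value=0 (bin 0); offset now 7 = byte 0 bit 7; 33 bits remain
Read 3: bits[7:11] width=4 -> value=11 (bin 1011); offset now 11 = byte 1 bit 3; 29 bits remain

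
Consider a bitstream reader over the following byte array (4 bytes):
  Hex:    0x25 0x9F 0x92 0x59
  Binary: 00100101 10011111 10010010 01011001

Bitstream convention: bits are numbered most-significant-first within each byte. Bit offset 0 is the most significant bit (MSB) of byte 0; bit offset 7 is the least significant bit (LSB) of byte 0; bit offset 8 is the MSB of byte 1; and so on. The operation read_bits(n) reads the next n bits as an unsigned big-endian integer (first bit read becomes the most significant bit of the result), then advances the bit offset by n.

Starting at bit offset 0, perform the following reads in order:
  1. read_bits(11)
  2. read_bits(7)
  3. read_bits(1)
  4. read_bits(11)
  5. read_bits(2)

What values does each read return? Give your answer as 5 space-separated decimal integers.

Read 1: bits[0:11] width=11 -> value=300 (bin 00100101100); offset now 11 = byte 1 bit 3; 21 bits remain
Read 2: bits[11:18] width=7 -> value=126 (bin 1111110); offset now 18 = byte 2 bit 2; 14 bits remain
Read 3: bits[18:19] width=1 -> value=0 (bin 0); offset now 19 = byte 2 bit 3; 13 bits remain
Read 4: bits[19:30] width=11 -> value=1174 (bin 10010010110); offset now 30 = byte 3 bit 6; 2 bits remain
Read 5: bits[30:32] width=2 -> value=1 (bin 01); offset now 32 = byte 4 bit 0; 0 bits remain

Answer: 300 126 0 1174 1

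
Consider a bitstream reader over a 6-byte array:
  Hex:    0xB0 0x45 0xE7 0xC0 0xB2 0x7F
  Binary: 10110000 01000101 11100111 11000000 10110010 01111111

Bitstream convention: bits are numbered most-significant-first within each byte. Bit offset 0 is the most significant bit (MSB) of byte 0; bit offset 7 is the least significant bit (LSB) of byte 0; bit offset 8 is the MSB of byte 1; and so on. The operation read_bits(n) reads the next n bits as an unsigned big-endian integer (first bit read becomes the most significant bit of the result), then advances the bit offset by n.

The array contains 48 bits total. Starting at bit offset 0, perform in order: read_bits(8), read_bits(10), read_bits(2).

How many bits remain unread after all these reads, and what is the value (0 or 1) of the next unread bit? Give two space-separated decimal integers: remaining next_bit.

Read 1: bits[0:8] width=8 -> value=176 (bin 10110000); offset now 8 = byte 1 bit 0; 40 bits remain
Read 2: bits[8:18] width=10 -> value=279 (bin 0100010111); offset now 18 = byte 2 bit 2; 30 bits remain
Read 3: bits[18:20] width=2 -> value=2 (bin 10); offset now 20 = byte 2 bit 4; 28 bits remain

Answer: 28 0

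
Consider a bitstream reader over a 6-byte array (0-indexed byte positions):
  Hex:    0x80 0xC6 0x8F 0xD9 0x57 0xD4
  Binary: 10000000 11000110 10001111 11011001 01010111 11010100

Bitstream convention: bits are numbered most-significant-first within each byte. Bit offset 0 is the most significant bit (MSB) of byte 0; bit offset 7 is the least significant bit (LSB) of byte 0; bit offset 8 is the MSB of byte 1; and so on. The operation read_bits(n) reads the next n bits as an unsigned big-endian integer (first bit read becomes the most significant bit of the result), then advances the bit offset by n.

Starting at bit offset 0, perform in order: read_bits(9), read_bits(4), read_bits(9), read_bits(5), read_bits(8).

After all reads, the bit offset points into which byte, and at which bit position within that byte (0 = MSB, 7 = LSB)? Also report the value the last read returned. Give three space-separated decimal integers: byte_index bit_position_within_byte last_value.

Answer: 4 3 202

Derivation:
Read 1: bits[0:9] width=9 -> value=257 (bin 100000001); offset now 9 = byte 1 bit 1; 39 bits remain
Read 2: bits[9:13] width=4 -> value=8 (bin 1000); offset now 13 = byte 1 bit 5; 35 bits remain
Read 3: bits[13:22] width=9 -> value=419 (bin 110100011); offset now 22 = byte 2 bit 6; 26 bits remain
Read 4: bits[22:27] width=5 -> value=30 (bin 11110); offset now 27 = byte 3 bit 3; 21 bits remain
Read 5: bits[27:35] width=8 -> value=202 (bin 11001010); offset now 35 = byte 4 bit 3; 13 bits remain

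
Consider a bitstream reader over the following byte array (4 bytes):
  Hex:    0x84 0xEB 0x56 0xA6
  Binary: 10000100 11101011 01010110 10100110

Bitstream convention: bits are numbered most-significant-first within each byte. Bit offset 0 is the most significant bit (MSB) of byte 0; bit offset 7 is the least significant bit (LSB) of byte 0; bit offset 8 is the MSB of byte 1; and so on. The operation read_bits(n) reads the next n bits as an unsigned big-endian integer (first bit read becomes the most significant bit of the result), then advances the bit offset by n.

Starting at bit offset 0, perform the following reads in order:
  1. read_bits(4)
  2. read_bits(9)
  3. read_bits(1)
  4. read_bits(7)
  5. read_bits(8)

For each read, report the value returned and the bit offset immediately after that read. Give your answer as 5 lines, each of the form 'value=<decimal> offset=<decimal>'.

Read 1: bits[0:4] width=4 -> value=8 (bin 1000); offset now 4 = byte 0 bit 4; 28 bits remain
Read 2: bits[4:13] width=9 -> value=157 (bin 010011101); offset now 13 = byte 1 bit 5; 19 bits remain
Read 3: bits[13:14] width=1 -> value=0 (bin 0); offset now 14 = byte 1 bit 6; 18 bits remain
Read 4: bits[14:21] width=7 -> value=106 (bin 1101010); offset now 21 = byte 2 bit 5; 11 bits remain
Read 5: bits[21:29] width=8 -> value=212 (bin 11010100); offset now 29 = byte 3 bit 5; 3 bits remain

Answer: value=8 offset=4
value=157 offset=13
value=0 offset=14
value=106 offset=21
value=212 offset=29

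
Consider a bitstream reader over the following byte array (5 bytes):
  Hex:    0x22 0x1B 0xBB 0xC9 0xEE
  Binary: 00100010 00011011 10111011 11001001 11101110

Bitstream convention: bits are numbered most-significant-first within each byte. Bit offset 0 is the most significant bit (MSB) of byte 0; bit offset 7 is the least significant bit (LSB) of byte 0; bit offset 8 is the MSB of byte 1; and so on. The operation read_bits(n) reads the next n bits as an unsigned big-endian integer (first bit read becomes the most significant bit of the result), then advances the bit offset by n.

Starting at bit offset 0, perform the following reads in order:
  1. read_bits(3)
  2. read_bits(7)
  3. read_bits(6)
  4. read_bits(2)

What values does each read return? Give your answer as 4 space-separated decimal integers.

Read 1: bits[0:3] width=3 -> value=1 (bin 001); offset now 3 = byte 0 bit 3; 37 bits remain
Read 2: bits[3:10] width=7 -> value=8 (bin 0001000); offset now 10 = byte 1 bit 2; 30 bits remain
Read 3: bits[10:16] width=6 -> value=27 (bin 011011); offset now 16 = byte 2 bit 0; 24 bits remain
Read 4: bits[16:18] width=2 -> value=2 (bin 10); offset now 18 = byte 2 bit 2; 22 bits remain

Answer: 1 8 27 2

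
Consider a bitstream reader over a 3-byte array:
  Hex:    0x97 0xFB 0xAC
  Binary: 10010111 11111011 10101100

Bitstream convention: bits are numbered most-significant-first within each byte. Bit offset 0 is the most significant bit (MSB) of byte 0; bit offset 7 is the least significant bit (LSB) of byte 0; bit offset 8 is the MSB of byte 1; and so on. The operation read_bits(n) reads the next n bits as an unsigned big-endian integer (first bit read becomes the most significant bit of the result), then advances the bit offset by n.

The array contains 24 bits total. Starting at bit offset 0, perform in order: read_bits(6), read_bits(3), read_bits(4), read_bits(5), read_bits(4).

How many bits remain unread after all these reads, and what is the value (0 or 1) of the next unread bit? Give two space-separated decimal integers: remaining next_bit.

Answer: 2 0

Derivation:
Read 1: bits[0:6] width=6 -> value=37 (bin 100101); offset now 6 = byte 0 bit 6; 18 bits remain
Read 2: bits[6:9] width=3 -> value=7 (bin 111); offset now 9 = byte 1 bit 1; 15 bits remain
Read 3: bits[9:13] width=4 -> value=15 (bin 1111); offset now 13 = byte 1 bit 5; 11 bits remain
Read 4: bits[13:18] width=5 -> value=14 (bin 01110); offset now 18 = byte 2 bit 2; 6 bits remain
Read 5: bits[18:22] width=4 -> value=11 (bin 1011); offset now 22 = byte 2 bit 6; 2 bits remain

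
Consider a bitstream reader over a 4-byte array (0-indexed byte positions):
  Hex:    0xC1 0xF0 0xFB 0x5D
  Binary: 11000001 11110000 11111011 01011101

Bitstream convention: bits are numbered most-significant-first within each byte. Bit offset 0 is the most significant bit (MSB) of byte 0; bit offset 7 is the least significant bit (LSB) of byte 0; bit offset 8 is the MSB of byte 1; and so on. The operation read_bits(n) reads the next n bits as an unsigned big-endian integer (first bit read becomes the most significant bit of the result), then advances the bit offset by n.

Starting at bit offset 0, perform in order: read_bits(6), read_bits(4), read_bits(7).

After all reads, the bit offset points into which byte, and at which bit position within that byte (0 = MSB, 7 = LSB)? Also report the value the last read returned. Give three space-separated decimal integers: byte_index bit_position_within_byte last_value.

Answer: 2 1 97

Derivation:
Read 1: bits[0:6] width=6 -> value=48 (bin 110000); offset now 6 = byte 0 bit 6; 26 bits remain
Read 2: bits[6:10] width=4 -> value=7 (bin 0111); offset now 10 = byte 1 bit 2; 22 bits remain
Read 3: bits[10:17] width=7 -> value=97 (bin 1100001); offset now 17 = byte 2 bit 1; 15 bits remain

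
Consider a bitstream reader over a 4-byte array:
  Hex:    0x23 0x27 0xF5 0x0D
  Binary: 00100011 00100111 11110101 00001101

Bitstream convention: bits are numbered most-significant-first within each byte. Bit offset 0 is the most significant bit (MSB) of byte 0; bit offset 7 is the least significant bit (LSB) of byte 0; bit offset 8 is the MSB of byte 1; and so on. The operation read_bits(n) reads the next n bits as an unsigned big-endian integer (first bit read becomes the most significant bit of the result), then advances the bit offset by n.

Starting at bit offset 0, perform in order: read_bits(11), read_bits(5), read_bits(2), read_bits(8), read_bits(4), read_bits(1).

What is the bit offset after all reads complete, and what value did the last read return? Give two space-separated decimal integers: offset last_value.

Read 1: bits[0:11] width=11 -> value=281 (bin 00100011001); offset now 11 = byte 1 bit 3; 21 bits remain
Read 2: bits[11:16] width=5 -> value=7 (bin 00111); offset now 16 = byte 2 bit 0; 16 bits remain
Read 3: bits[16:18] width=2 -> value=3 (bin 11); offset now 18 = byte 2 bit 2; 14 bits remain
Read 4: bits[18:26] width=8 -> value=212 (bin 11010100); offset now 26 = byte 3 bit 2; 6 bits remain
Read 5: bits[26:30] width=4 -> value=3 (bin 0011); offset now 30 = byte 3 bit 6; 2 bits remain
Read 6: bits[30:31] width=1 -> value=0 (bin 0); offset now 31 = byte 3 bit 7; 1 bits remain

Answer: 31 0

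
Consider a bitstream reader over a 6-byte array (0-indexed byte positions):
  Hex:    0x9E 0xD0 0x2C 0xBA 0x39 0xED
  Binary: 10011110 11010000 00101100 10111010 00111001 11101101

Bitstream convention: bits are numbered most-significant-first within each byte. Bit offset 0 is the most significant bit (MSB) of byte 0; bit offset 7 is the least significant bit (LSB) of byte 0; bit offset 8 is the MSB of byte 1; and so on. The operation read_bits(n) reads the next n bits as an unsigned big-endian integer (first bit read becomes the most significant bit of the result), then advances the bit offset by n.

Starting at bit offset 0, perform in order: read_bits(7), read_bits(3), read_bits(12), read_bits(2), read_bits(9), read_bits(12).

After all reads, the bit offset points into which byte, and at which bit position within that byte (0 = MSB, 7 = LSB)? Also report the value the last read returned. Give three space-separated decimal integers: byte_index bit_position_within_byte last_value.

Answer: 5 5 1853

Derivation:
Read 1: bits[0:7] width=7 -> value=79 (bin 1001111); offset now 7 = byte 0 bit 7; 41 bits remain
Read 2: bits[7:10] width=3 -> value=3 (bin 011); offset now 10 = byte 1 bit 2; 38 bits remain
Read 3: bits[10:22] width=12 -> value=1035 (bin 010000001011); offset now 22 = byte 2 bit 6; 26 bits remain
Read 4: bits[22:24] width=2 -> value=0 (bin 00); offset now 24 = byte 3 bit 0; 24 bits remain
Read 5: bits[24:33] width=9 -> value=372 (bin 101110100); offset now 33 = byte 4 bit 1; 15 bits remain
Read 6: bits[33:45] width=12 -> value=1853 (bin 011100111101); offset now 45 = byte 5 bit 5; 3 bits remain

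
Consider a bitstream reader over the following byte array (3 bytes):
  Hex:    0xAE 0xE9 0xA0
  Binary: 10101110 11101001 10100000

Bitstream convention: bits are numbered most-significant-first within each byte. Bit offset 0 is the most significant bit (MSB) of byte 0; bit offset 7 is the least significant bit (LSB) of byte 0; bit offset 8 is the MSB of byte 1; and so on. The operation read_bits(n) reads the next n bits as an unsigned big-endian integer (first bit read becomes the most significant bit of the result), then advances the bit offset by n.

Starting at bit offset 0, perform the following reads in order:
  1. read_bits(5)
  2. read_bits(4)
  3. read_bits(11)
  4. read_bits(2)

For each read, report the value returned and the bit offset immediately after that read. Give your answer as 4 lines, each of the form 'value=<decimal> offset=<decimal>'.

Answer: value=21 offset=5
value=13 offset=9
value=1690 offset=20
value=0 offset=22

Derivation:
Read 1: bits[0:5] width=5 -> value=21 (bin 10101); offset now 5 = byte 0 bit 5; 19 bits remain
Read 2: bits[5:9] width=4 -> value=13 (bin 1101); offset now 9 = byte 1 bit 1; 15 bits remain
Read 3: bits[9:20] width=11 -> value=1690 (bin 11010011010); offset now 20 = byte 2 bit 4; 4 bits remain
Read 4: bits[20:22] width=2 -> value=0 (bin 00); offset now 22 = byte 2 bit 6; 2 bits remain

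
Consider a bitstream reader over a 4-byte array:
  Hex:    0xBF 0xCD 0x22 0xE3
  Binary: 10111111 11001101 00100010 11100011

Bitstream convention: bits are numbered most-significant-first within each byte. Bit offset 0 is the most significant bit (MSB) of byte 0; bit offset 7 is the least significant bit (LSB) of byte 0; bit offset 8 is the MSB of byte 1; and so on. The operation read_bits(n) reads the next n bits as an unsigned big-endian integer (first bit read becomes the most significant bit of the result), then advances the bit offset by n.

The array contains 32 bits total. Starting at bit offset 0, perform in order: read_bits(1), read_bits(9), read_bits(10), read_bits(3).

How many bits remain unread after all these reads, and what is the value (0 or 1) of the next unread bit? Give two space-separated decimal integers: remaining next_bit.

Read 1: bits[0:1] width=1 -> value=1 (bin 1); offset now 1 = byte 0 bit 1; 31 bits remain
Read 2: bits[1:10] width=9 -> value=255 (bin 011111111); offset now 10 = byte 1 bit 2; 22 bits remain
Read 3: bits[10:20] width=10 -> value=210 (bin 0011010010); offset now 20 = byte 2 bit 4; 12 bits remain
Read 4: bits[20:23] width=3 -> value=1 (bin 001); offset now 23 = byte 2 bit 7; 9 bits remain

Answer: 9 0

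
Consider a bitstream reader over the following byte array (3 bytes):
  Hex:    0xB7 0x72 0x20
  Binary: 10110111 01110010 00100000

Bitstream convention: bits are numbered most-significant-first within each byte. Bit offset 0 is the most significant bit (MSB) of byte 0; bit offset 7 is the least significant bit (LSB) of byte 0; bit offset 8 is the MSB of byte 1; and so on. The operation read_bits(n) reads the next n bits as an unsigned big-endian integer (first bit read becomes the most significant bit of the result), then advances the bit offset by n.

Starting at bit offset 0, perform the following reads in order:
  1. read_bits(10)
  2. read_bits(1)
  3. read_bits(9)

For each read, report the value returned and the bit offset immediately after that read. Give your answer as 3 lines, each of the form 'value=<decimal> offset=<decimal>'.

Read 1: bits[0:10] width=10 -> value=733 (bin 1011011101); offset now 10 = byte 1 bit 2; 14 bits remain
Read 2: bits[10:11] width=1 -> value=1 (bin 1); offset now 11 = byte 1 bit 3; 13 bits remain
Read 3: bits[11:20] width=9 -> value=290 (bin 100100010); offset now 20 = byte 2 bit 4; 4 bits remain

Answer: value=733 offset=10
value=1 offset=11
value=290 offset=20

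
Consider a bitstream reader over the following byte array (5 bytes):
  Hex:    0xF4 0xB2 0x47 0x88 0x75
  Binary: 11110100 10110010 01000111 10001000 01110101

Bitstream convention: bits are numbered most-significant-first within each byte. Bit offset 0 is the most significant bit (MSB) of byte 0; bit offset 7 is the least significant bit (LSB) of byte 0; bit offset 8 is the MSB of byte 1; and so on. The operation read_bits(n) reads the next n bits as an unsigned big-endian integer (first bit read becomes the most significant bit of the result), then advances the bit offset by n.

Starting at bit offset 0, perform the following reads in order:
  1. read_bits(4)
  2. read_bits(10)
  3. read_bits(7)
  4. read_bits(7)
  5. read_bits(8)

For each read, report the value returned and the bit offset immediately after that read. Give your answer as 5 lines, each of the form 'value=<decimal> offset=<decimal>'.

Read 1: bits[0:4] width=4 -> value=15 (bin 1111); offset now 4 = byte 0 bit 4; 36 bits remain
Read 2: bits[4:14] width=10 -> value=300 (bin 0100101100); offset now 14 = byte 1 bit 6; 26 bits remain
Read 3: bits[14:21] width=7 -> value=72 (bin 1001000); offset now 21 = byte 2 bit 5; 19 bits remain
Read 4: bits[21:28] width=7 -> value=120 (bin 1111000); offset now 28 = byte 3 bit 4; 12 bits remain
Read 5: bits[28:36] width=8 -> value=135 (bin 10000111); offset now 36 = byte 4 bit 4; 4 bits remain

Answer: value=15 offset=4
value=300 offset=14
value=72 offset=21
value=120 offset=28
value=135 offset=36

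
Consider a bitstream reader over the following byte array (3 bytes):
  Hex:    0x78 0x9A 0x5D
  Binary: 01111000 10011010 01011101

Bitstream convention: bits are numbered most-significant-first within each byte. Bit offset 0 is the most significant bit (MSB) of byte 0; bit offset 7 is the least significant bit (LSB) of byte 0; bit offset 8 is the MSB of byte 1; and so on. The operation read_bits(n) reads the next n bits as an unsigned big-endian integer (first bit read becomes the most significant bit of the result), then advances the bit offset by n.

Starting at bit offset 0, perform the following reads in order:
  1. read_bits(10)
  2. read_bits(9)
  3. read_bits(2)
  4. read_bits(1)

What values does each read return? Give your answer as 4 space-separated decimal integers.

Read 1: bits[0:10] width=10 -> value=482 (bin 0111100010); offset now 10 = byte 1 bit 2; 14 bits remain
Read 2: bits[10:19] width=9 -> value=210 (bin 011010010); offset now 19 = byte 2 bit 3; 5 bits remain
Read 3: bits[19:21] width=2 -> value=3 (bin 11); offset now 21 = byte 2 bit 5; 3 bits remain
Read 4: bits[21:22] width=1 -> value=1 (bin 1); offset now 22 = byte 2 bit 6; 2 bits remain

Answer: 482 210 3 1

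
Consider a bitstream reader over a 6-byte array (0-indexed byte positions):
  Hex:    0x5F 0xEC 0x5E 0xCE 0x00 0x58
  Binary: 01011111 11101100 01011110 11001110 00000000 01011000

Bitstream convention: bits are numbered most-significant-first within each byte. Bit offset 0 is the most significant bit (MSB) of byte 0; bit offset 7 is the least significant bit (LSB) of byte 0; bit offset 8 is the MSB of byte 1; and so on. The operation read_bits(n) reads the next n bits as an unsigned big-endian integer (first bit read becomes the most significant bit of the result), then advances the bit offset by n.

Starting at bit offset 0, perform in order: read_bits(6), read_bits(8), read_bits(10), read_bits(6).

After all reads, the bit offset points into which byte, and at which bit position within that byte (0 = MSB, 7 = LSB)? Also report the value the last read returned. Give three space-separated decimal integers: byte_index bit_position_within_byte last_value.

Answer: 3 6 51

Derivation:
Read 1: bits[0:6] width=6 -> value=23 (bin 010111); offset now 6 = byte 0 bit 6; 42 bits remain
Read 2: bits[6:14] width=8 -> value=251 (bin 11111011); offset now 14 = byte 1 bit 6; 34 bits remain
Read 3: bits[14:24] width=10 -> value=94 (bin 0001011110); offset now 24 = byte 3 bit 0; 24 bits remain
Read 4: bits[24:30] width=6 -> value=51 (bin 110011); offset now 30 = byte 3 bit 6; 18 bits remain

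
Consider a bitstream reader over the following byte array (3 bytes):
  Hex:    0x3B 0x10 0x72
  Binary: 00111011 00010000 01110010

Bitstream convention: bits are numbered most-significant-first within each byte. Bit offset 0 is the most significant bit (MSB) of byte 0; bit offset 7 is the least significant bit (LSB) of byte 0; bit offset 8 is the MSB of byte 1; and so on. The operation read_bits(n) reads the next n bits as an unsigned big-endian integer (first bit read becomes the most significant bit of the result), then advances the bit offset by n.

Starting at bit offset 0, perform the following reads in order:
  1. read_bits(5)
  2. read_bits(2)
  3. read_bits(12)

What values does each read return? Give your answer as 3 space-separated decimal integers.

Answer: 7 1 2179

Derivation:
Read 1: bits[0:5] width=5 -> value=7 (bin 00111); offset now 5 = byte 0 bit 5; 19 bits remain
Read 2: bits[5:7] width=2 -> value=1 (bin 01); offset now 7 = byte 0 bit 7; 17 bits remain
Read 3: bits[7:19] width=12 -> value=2179 (bin 100010000011); offset now 19 = byte 2 bit 3; 5 bits remain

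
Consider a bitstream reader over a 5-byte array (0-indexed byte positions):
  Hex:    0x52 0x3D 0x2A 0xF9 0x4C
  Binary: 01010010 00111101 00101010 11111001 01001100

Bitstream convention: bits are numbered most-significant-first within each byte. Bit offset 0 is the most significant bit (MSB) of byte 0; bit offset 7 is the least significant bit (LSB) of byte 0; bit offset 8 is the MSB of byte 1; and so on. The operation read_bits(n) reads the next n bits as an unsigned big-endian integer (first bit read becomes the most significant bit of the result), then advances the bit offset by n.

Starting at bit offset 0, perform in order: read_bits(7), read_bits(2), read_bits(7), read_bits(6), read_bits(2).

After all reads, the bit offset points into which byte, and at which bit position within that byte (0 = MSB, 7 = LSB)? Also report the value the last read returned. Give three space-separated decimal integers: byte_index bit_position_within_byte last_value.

Read 1: bits[0:7] width=7 -> value=41 (bin 0101001); offset now 7 = byte 0 bit 7; 33 bits remain
Read 2: bits[7:9] width=2 -> value=0 (bin 00); offset now 9 = byte 1 bit 1; 31 bits remain
Read 3: bits[9:16] width=7 -> value=61 (bin 0111101); offset now 16 = byte 2 bit 0; 24 bits remain
Read 4: bits[16:22] width=6 -> value=10 (bin 001010); offset now 22 = byte 2 bit 6; 18 bits remain
Read 5: bits[22:24] width=2 -> value=2 (bin 10); offset now 24 = byte 3 bit 0; 16 bits remain

Answer: 3 0 2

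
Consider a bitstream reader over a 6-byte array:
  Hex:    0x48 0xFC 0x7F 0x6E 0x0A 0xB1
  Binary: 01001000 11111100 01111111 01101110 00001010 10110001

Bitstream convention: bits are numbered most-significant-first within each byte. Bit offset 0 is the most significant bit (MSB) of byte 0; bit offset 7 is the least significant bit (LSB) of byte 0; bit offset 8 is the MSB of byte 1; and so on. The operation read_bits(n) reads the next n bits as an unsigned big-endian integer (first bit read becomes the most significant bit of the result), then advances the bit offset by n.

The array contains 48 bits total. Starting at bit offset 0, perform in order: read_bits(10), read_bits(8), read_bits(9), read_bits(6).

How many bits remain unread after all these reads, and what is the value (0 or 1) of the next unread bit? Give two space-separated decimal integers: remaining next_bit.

Answer: 15 0

Derivation:
Read 1: bits[0:10] width=10 -> value=291 (bin 0100100011); offset now 10 = byte 1 bit 2; 38 bits remain
Read 2: bits[10:18] width=8 -> value=241 (bin 11110001); offset now 18 = byte 2 bit 2; 30 bits remain
Read 3: bits[18:27] width=9 -> value=507 (bin 111111011); offset now 27 = byte 3 bit 3; 21 bits remain
Read 4: bits[27:33] width=6 -> value=28 (bin 011100); offset now 33 = byte 4 bit 1; 15 bits remain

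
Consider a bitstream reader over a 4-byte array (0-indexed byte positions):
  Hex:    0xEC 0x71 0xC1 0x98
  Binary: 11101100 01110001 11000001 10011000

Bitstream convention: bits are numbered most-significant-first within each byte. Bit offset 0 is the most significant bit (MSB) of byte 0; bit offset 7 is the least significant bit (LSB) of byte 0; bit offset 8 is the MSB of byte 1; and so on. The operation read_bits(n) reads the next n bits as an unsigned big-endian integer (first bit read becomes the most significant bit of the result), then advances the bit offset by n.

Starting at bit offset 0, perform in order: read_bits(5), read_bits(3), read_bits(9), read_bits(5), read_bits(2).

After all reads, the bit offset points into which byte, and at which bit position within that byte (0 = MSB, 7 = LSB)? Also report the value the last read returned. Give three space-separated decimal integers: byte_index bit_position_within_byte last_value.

Read 1: bits[0:5] width=5 -> value=29 (bin 11101); offset now 5 = byte 0 bit 5; 27 bits remain
Read 2: bits[5:8] width=3 -> value=4 (bin 100); offset now 8 = byte 1 bit 0; 24 bits remain
Read 3: bits[8:17] width=9 -> value=227 (bin 011100011); offset now 17 = byte 2 bit 1; 15 bits remain
Read 4: bits[17:22] width=5 -> value=16 (bin 10000); offset now 22 = byte 2 bit 6; 10 bits remain
Read 5: bits[22:24] width=2 -> value=1 (bin 01); offset now 24 = byte 3 bit 0; 8 bits remain

Answer: 3 0 1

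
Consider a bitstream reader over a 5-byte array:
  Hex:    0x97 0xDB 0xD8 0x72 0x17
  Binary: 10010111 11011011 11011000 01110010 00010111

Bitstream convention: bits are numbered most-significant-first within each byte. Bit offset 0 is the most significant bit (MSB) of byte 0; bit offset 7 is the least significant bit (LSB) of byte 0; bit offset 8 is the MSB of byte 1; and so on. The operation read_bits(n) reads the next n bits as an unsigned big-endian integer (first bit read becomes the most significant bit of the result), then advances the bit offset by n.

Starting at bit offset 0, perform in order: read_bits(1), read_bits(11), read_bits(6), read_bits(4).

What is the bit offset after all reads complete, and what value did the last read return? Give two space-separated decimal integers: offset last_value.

Read 1: bits[0:1] width=1 -> value=1 (bin 1); offset now 1 = byte 0 bit 1; 39 bits remain
Read 2: bits[1:12] width=11 -> value=381 (bin 00101111101); offset now 12 = byte 1 bit 4; 28 bits remain
Read 3: bits[12:18] width=6 -> value=47 (bin 101111); offset now 18 = byte 2 bit 2; 22 bits remain
Read 4: bits[18:22] width=4 -> value=6 (bin 0110); offset now 22 = byte 2 bit 6; 18 bits remain

Answer: 22 6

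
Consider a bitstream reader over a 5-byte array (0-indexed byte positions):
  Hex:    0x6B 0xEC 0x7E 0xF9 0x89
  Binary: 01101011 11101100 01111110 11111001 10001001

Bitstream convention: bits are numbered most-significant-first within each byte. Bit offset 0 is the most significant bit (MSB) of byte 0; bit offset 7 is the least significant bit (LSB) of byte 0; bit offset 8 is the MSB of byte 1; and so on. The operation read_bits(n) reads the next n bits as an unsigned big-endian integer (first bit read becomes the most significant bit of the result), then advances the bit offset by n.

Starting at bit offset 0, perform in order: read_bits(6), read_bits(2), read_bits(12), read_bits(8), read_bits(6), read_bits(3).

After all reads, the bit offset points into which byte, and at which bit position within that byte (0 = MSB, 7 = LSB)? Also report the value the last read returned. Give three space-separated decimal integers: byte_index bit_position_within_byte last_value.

Read 1: bits[0:6] width=6 -> value=26 (bin 011010); offset now 6 = byte 0 bit 6; 34 bits remain
Read 2: bits[6:8] width=2 -> value=3 (bin 11); offset now 8 = byte 1 bit 0; 32 bits remain
Read 3: bits[8:20] width=12 -> value=3783 (bin 111011000111); offset now 20 = byte 2 bit 4; 20 bits remain
Read 4: bits[20:28] width=8 -> value=239 (bin 11101111); offset now 28 = byte 3 bit 4; 12 bits remain
Read 5: bits[28:34] width=6 -> value=38 (bin 100110); offset now 34 = byte 4 bit 2; 6 bits remain
Read 6: bits[34:37] width=3 -> value=1 (bin 001); offset now 37 = byte 4 bit 5; 3 bits remain

Answer: 4 5 1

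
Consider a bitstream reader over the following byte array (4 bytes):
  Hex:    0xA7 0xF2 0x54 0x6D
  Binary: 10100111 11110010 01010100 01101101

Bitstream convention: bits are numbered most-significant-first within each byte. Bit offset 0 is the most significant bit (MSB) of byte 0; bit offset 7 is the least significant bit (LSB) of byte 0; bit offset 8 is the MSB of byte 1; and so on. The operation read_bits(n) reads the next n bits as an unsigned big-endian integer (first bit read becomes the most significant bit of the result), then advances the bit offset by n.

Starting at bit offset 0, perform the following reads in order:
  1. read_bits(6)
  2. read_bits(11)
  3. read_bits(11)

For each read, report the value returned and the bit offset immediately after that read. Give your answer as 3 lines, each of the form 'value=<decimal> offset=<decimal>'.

Answer: value=41 offset=6
value=2020 offset=17
value=1350 offset=28

Derivation:
Read 1: bits[0:6] width=6 -> value=41 (bin 101001); offset now 6 = byte 0 bit 6; 26 bits remain
Read 2: bits[6:17] width=11 -> value=2020 (bin 11111100100); offset now 17 = byte 2 bit 1; 15 bits remain
Read 3: bits[17:28] width=11 -> value=1350 (bin 10101000110); offset now 28 = byte 3 bit 4; 4 bits remain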